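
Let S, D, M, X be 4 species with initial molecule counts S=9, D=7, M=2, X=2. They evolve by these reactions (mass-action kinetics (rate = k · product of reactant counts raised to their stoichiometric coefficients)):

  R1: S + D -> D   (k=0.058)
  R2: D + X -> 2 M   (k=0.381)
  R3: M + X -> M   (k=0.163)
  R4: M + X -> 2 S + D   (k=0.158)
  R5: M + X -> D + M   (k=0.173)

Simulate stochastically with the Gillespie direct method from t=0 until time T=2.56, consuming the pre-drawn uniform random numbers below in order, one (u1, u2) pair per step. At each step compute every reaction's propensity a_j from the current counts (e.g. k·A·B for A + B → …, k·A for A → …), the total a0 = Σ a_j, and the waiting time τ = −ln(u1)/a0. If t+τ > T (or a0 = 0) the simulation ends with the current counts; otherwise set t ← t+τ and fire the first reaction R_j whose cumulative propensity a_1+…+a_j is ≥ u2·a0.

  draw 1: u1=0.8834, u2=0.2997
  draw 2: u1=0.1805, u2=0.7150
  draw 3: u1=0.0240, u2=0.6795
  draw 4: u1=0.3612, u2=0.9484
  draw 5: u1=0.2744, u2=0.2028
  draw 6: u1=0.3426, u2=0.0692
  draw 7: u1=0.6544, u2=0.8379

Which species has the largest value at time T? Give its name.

Dominant species at T: M

t=0.000: S=9 D=7 M=2 X=2
Draw 1: a1=3.654, a2=5.334, a3=0.652, a4=0.632, a5=0.692, a0=10.964; τ=−ln(0.8834)/10.964=0.011 → t=0.011; u2·a0=0.2997·10.964=3.286 ≤ a1=3.654 → R1 fires; S=8 D=7 M=2 X=2
Draw 2: a1=3.248, a2=5.334, a3=0.652, a4=0.632, a5=0.692, a0=10.558; τ=−ln(0.1805)/10.558=0.162 → t=0.173; u2·a0=0.7150·10.558=7.549; a1=3.248 < 7.549 ≤ a1+a2=8.582 → R2 fires; S=8 D=6 M=4 X=1
Draw 3: a1=2.784, a2=2.286, a3=0.652, a4=0.632, a5=0.692, a0=7.046; τ=−ln(0.0240)/7.046=0.529 → t=0.703; u2·a0=0.6795·7.046=4.788; a1=2.784 < 4.788 ≤ a1+a2=5.070 → R2 fires; S=8 D=5 M=6 X=0
Draw 4: a1=2.320, a2=0.000, a3=0.000, a4=0.000, a5=0.000, a0=2.320; τ=−ln(0.3612)/2.320=0.439 → t=1.142; u2·a0=0.9484·2.320=2.200 ≤ a1=2.320 → R1 fires; S=7 D=5 M=6 X=0
Draw 5: a1=2.030, a2=0.000, a3=0.000, a4=0.000, a5=0.000, a0=2.030; τ=−ln(0.2744)/2.030=0.637 → t=1.779; u2·a0=0.2028·2.030=0.412 ≤ a1=2.030 → R1 fires; S=6 D=5 M=6 X=0
Draw 6: a1=1.740, a2=0.000, a3=0.000, a4=0.000, a5=0.000, a0=1.740; τ=−ln(0.3426)/1.740=0.616 → t=2.394; u2·a0=0.0692·1.740=0.120 ≤ a1=1.740 → R1 fires; S=5 D=5 M=6 X=0
Draw 7: a1=1.450, a2=0.000, a3=0.000, a4=0.000, a5=0.000, a0=1.450; τ=−ln(0.6544)/1.450=0.292 → t=2.687 > T=2.56: stop.
At T=2.56: S=5 D=5 M=6 X=0; the largest is M.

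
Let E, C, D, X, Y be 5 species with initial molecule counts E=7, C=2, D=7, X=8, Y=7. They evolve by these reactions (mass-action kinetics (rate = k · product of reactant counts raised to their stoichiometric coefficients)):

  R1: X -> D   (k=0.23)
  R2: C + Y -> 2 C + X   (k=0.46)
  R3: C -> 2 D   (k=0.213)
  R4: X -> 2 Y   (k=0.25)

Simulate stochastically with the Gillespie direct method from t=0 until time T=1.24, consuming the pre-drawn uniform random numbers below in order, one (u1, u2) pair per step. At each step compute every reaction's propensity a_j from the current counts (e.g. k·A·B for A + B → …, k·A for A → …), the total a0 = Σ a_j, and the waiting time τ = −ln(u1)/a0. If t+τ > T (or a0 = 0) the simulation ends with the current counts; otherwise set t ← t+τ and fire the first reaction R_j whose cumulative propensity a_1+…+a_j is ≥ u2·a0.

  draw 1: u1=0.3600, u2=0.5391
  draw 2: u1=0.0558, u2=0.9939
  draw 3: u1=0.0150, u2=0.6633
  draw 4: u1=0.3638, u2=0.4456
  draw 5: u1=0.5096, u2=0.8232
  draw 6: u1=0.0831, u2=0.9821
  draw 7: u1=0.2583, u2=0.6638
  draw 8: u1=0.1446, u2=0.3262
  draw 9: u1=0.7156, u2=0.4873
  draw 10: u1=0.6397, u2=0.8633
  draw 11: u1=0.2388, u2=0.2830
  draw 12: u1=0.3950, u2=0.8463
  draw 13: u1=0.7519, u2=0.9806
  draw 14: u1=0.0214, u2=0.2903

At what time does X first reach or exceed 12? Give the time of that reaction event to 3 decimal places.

t=0.000: E=7 C=2 D=7 X=8 Y=7
Draw 1: a1=1.840, a2=6.440, a3=0.426, a4=2.000, a0=10.706; τ=−ln(0.3600)/10.706=0.095 → t=0.095; u2·a0=0.5391·10.706=5.772; a1=1.840 < 5.772 ≤ a1+a2=8.280 → R2 fires; E=7 C=3 D=7 X=9 Y=6
Draw 2: a1=2.070, a2=8.280, a3=0.639, a4=2.250, a0=13.239; τ=−ln(0.0558)/13.239=0.218 → t=0.313; u2·a0=0.9939·13.239=13.158; a1+…+a3=10.989 < 13.158 ≤ a1+…+a4=13.239 → R4 fires; E=7 C=3 D=7 X=8 Y=8
Draw 3: a1=1.840, a2=11.040, a3=0.639, a4=2.000, a0=15.519; τ=−ln(0.0150)/15.519=0.271 → t=0.584; u2·a0=0.6633·15.519=10.294; a1=1.840 < 10.294 ≤ a1+a2=12.880 → R2 fires; E=7 C=4 D=7 X=9 Y=7
Draw 4: a1=2.070, a2=12.880, a3=0.852, a4=2.250, a0=18.052; τ=−ln(0.3638)/18.052=0.056 → t=0.640; u2·a0=0.4456·18.052=8.044; a1=2.070 < 8.044 ≤ a1+a2=14.950 → R2 fires; E=7 C=5 D=7 X=10 Y=6
Draw 5: a1=2.300, a2=13.800, a3=1.065, a4=2.500, a0=19.665; τ=−ln(0.5096)/19.665=0.034 → t=0.674; u2·a0=0.8232·19.665=16.188; a1+a2=16.100 < 16.188 ≤ a1+…+a3=17.165 → R3 fires; E=7 C=4 D=9 X=10 Y=6
Draw 6: a1=2.300, a2=11.040, a3=0.852, a4=2.500, a0=16.692; τ=−ln(0.0831)/16.692=0.149 → t=0.823; u2·a0=0.9821·16.692=16.393; a1+…+a3=14.192 < 16.393 ≤ a1+…+a4=16.692 → R4 fires; E=7 C=4 D=9 X=9 Y=8
Draw 7: a1=2.070, a2=14.720, a3=0.852, a4=2.250, a0=19.892; τ=−ln(0.2583)/19.892=0.068 → t=0.891; u2·a0=0.6638·19.892=13.204; a1=2.070 < 13.204 ≤ a1+a2=16.790 → R2 fires; E=7 C=5 D=9 X=10 Y=7
Draw 8: a1=2.300, a2=16.100, a3=1.065, a4=2.500, a0=21.965; τ=−ln(0.1446)/21.965=0.088 → t=0.979; u2·a0=0.3262·21.965=7.165; a1=2.300 < 7.165 ≤ a1+a2=18.400 → R2 fires; E=7 C=6 D=9 X=11 Y=6
Draw 9: a1=2.530, a2=16.560, a3=1.278, a4=2.750, a0=23.118; τ=−ln(0.7156)/23.118=0.014 → t=0.994; u2·a0=0.4873·23.118=11.265; a1=2.530 < 11.265 ≤ a1+a2=19.090 → R2 fires; E=7 C=7 D=9 X=12 Y=5
Draw 10: a1=2.760, a2=16.100, a3=1.491, a4=3.000, a0=23.351; τ=−ln(0.6397)/23.351=0.019 → t=1.013; u2·a0=0.8633·23.351=20.159; a1+a2=18.860 < 20.159 ≤ a1+…+a3=20.351 → R3 fires; E=7 C=6 D=11 X=12 Y=5
Draw 11: a1=2.760, a2=13.800, a3=1.278, a4=3.000, a0=20.838; τ=−ln(0.2388)/20.838=0.069 → t=1.082; u2·a0=0.2830·20.838=5.897; a1=2.760 < 5.897 ≤ a1+a2=16.560 → R2 fires; E=7 C=7 D=11 X=13 Y=4
Draw 12: a1=2.990, a2=12.880, a3=1.491, a4=3.250, a0=20.611; τ=−ln(0.3950)/20.611=0.045 → t=1.127; u2·a0=0.8463·20.611=17.443; a1+…+a3=17.361 < 17.443 ≤ a1+…+a4=20.611 → R4 fires; E=7 C=7 D=11 X=12 Y=6
Draw 13: a1=2.760, a2=19.320, a3=1.491, a4=3.000, a0=26.571; τ=−ln(0.7519)/26.571=0.011 → t=1.138; u2·a0=0.9806·26.571=26.056; a1+…+a3=23.571 < 26.056 ≤ a1+…+a4=26.571 → R4 fires; E=7 C=7 D=11 X=11 Y=8
Draw 14: a1=2.530, a2=25.760, a3=1.491, a4=2.750, a0=32.531; τ=−ln(0.0214)/32.531=0.118 → t=1.256 > T=1.24: stop.
X first becomes ≥ 12 when it reaches 12 at the event at t=0.994.

Threshold first reached at t = 0.994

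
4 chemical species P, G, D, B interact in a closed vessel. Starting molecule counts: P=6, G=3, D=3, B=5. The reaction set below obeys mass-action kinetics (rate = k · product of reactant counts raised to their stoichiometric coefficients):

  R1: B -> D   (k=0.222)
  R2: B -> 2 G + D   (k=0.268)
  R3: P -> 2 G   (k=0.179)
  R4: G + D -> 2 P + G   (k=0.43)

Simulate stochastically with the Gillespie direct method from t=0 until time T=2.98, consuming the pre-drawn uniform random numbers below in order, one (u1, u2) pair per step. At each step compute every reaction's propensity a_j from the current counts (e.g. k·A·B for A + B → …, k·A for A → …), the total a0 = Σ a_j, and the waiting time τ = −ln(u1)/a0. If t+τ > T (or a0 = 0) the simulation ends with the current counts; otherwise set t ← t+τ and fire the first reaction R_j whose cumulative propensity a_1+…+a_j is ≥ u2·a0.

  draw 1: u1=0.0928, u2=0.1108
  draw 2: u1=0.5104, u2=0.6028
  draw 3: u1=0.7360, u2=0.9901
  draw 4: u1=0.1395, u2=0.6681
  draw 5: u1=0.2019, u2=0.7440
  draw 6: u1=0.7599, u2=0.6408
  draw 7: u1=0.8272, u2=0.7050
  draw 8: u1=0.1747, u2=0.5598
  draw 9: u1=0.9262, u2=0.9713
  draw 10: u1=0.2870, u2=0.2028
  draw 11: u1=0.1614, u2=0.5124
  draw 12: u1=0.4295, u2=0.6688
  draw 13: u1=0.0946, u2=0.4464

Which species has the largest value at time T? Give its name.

Dominant species at T: G

t=0.000: P=6 G=3 D=3 B=5
Draw 1: a1=1.110, a2=1.340, a3=1.074, a4=3.870, a0=7.394; τ=−ln(0.0928)/7.394=0.322 → t=0.322; u2·a0=0.1108·7.394=0.819 ≤ a1=1.110 → R1 fires; P=6 G=3 D=4 B=4
Draw 2: a1=0.888, a2=1.072, a3=1.074, a4=5.160, a0=8.194; τ=−ln(0.5104)/8.194=0.082 → t=0.404; u2·a0=0.6028·8.194=4.939; a1+…+a3=3.034 < 4.939 ≤ a1+…+a4=8.194 → R4 fires; P=8 G=3 D=3 B=4
Draw 3: a1=0.888, a2=1.072, a3=1.432, a4=3.870, a0=7.262; τ=−ln(0.7360)/7.262=0.042 → t=0.446; u2·a0=0.9901·7.262=7.190; a1+…+a3=3.392 < 7.190 ≤ a1+…+a4=7.262 → R4 fires; P=10 G=3 D=2 B=4
Draw 4: a1=0.888, a2=1.072, a3=1.790, a4=2.580, a0=6.330; τ=−ln(0.1395)/6.330=0.311 → t=0.757; u2·a0=0.6681·6.330=4.229; a1+…+a3=3.750 < 4.229 ≤ a1+…+a4=6.330 → R4 fires; P=12 G=3 D=1 B=4
Draw 5: a1=0.888, a2=1.072, a3=2.148, a4=1.290, a0=5.398; τ=−ln(0.2019)/5.398=0.296 → t=1.053; u2·a0=0.7440·5.398=4.016; a1+a2=1.960 < 4.016 ≤ a1+…+a3=4.108 → R3 fires; P=11 G=5 D=1 B=4
Draw 6: a1=0.888, a2=1.072, a3=1.969, a4=2.150, a0=6.079; τ=−ln(0.7599)/6.079=0.045 → t=1.099; u2·a0=0.6408·6.079=3.895; a1+a2=1.960 < 3.895 ≤ a1+…+a3=3.929 → R3 fires; P=10 G=7 D=1 B=4
Draw 7: a1=0.888, a2=1.072, a3=1.790, a4=3.010, a0=6.760; τ=−ln(0.8272)/6.760=0.028 → t=1.127; u2·a0=0.7050·6.760=4.766; a1+…+a3=3.750 < 4.766 ≤ a1+…+a4=6.760 → R4 fires; P=12 G=7 D=0 B=4
Draw 8: a1=0.888, a2=1.072, a3=2.148, a4=0.000, a0=4.108; τ=−ln(0.1747)/4.108=0.425 → t=1.551; u2·a0=0.5598·4.108=2.300; a1+a2=1.960 < 2.300 ≤ a1+…+a3=4.108 → R3 fires; P=11 G=9 D=0 B=4
Draw 9: a1=0.888, a2=1.072, a3=1.969, a4=0.000, a0=3.929; τ=−ln(0.9262)/3.929=0.020 → t=1.571; u2·a0=0.9713·3.929=3.816; a1+a2=1.960 < 3.816 ≤ a1+…+a3=3.929 → R3 fires; P=10 G=11 D=0 B=4
Draw 10: a1=0.888, a2=1.072, a3=1.790, a4=0.000, a0=3.750; τ=−ln(0.2870)/3.750=0.333 → t=1.904; u2·a0=0.2028·3.750=0.761 ≤ a1=0.888 → R1 fires; P=10 G=11 D=1 B=3
Draw 11: a1=0.666, a2=0.804, a3=1.790, a4=4.730, a0=7.990; τ=−ln(0.1614)/7.990=0.228 → t=2.132; u2·a0=0.5124·7.990=4.094; a1+…+a3=3.260 < 4.094 ≤ a1+…+a4=7.990 → R4 fires; P=12 G=11 D=0 B=3
Draw 12: a1=0.666, a2=0.804, a3=2.148, a4=0.000, a0=3.618; τ=−ln(0.4295)/3.618=0.234 → t=2.366; u2·a0=0.6688·3.618=2.420; a1+a2=1.470 < 2.420 ≤ a1+…+a3=3.618 → R3 fires; P=11 G=13 D=0 B=3
Draw 13: a1=0.666, a2=0.804, a3=1.969, a4=0.000, a0=3.439; τ=−ln(0.0946)/3.439=0.686 → t=3.051 > T=2.98: stop.
At T=2.98: P=11 G=13 D=0 B=3; the largest is G.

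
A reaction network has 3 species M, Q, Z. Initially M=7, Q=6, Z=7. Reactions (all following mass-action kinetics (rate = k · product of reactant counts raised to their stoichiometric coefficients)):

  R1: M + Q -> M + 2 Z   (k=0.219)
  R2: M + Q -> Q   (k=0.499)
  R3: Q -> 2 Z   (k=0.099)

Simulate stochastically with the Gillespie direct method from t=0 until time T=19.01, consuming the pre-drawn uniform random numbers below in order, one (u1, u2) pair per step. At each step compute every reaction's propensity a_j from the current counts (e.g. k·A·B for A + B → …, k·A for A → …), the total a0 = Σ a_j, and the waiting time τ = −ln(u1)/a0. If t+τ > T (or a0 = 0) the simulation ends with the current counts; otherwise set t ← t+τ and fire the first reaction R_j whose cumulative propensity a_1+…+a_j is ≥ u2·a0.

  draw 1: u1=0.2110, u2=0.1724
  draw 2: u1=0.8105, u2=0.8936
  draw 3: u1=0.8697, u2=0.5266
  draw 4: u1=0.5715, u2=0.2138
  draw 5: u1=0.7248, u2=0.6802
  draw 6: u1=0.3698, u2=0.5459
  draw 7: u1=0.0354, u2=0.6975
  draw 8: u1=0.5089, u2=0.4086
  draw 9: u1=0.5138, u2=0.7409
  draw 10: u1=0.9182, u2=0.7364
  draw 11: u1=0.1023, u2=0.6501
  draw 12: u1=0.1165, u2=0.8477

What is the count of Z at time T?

t=0.000: M=7 Q=6 Z=7
Draw 1: a1=9.198, a2=20.958, a3=0.594, a0=30.750; τ=−ln(0.2110)/30.750=0.051 → t=0.051; u2·a0=0.1724·30.750=5.301 ≤ a1=9.198 → R1 fires; M=7 Q=5 Z=9
Draw 2: a1=7.665, a2=17.465, a3=0.495, a0=25.625; τ=−ln(0.8105)/25.625=0.008 → t=0.059; u2·a0=0.8936·25.625=22.898; a1=7.665 < 22.898 ≤ a1+a2=25.130 → R2 fires; M=6 Q=5 Z=9
Draw 3: a1=6.570, a2=14.970, a3=0.495, a0=22.035; τ=−ln(0.8697)/22.035=0.006 → t=0.065; u2·a0=0.5266·22.035=11.604; a1=6.570 < 11.604 ≤ a1+a2=21.540 → R2 fires; M=5 Q=5 Z=9
Draw 4: a1=5.475, a2=12.475, a3=0.495, a0=18.445; τ=−ln(0.5715)/18.445=0.030 → t=0.095; u2·a0=0.2138·18.445=3.944 ≤ a1=5.475 → R1 fires; M=5 Q=4 Z=11
Draw 5: a1=4.380, a2=9.980, a3=0.396, a0=14.756; τ=−ln(0.7248)/14.756=0.022 → t=0.117; u2·a0=0.6802·14.756=10.037; a1=4.380 < 10.037 ≤ a1+a2=14.360 → R2 fires; M=4 Q=4 Z=11
Draw 6: a1=3.504, a2=7.984, a3=0.396, a0=11.884; τ=−ln(0.3698)/11.884=0.084 → t=0.201; u2·a0=0.5459·11.884=6.487; a1=3.504 < 6.487 ≤ a1+a2=11.488 → R2 fires; M=3 Q=4 Z=11
Draw 7: a1=2.628, a2=5.988, a3=0.396, a0=9.012; τ=−ln(0.0354)/9.012=0.371 → t=0.572; u2·a0=0.6975·9.012=6.286; a1=2.628 < 6.286 ≤ a1+a2=8.616 → R2 fires; M=2 Q=4 Z=11
Draw 8: a1=1.752, a2=3.992, a3=0.396, a0=6.140; τ=−ln(0.5089)/6.140=0.110 → t=0.682; u2·a0=0.4086·6.140=2.509; a1=1.752 < 2.509 ≤ a1+a2=5.744 → R2 fires; M=1 Q=4 Z=11
Draw 9: a1=0.876, a2=1.996, a3=0.396, a0=3.268; τ=−ln(0.5138)/3.268=0.204 → t=0.886; u2·a0=0.7409·3.268=2.421; a1=0.876 < 2.421 ≤ a1+a2=2.872 → R2 fires; M=0 Q=4 Z=11
Draw 10: a1=0.000, a2=0.000, a3=0.396, a0=0.396; τ=−ln(0.9182)/0.396=0.216 → t=1.101; u2·a0=0.7364·0.396=0.292; a1+a2=0.000 < 0.292 ≤ a1+…+a3=0.396 → R3 fires; M=0 Q=3 Z=13
Draw 11: a1=0.000, a2=0.000, a3=0.297, a0=0.297; τ=−ln(0.1023)/0.297=7.676 → t=8.777; u2·a0=0.6501·0.297=0.193; a1+a2=0.000 < 0.193 ≤ a1+…+a3=0.297 → R3 fires; M=0 Q=2 Z=15
Draw 12: a1=0.000, a2=0.000, a3=0.198, a0=0.198; τ=−ln(0.1165)/0.198=10.858 → t=19.635 > T=19.01: stop.
Read off Z at T=19.01: 15

Z at T = 15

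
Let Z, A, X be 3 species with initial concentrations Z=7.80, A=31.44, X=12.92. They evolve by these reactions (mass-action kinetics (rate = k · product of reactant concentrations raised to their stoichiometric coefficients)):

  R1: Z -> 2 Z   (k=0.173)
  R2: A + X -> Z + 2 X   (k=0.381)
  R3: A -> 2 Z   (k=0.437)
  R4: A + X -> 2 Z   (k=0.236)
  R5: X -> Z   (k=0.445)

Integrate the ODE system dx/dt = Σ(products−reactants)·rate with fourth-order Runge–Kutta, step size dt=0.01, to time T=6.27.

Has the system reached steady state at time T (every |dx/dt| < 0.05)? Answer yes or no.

RK4 with dt=0.01: 627 steps to T=6.27. Trajectory (selected grid times):
t=0.00: Z=7.80 A=31.44 X=12.92
t=0.70: Z=63.38 A=0.02 X=14.87
t=1.39: Z=75.64 A=0.00 X=10.94
t=2.09: Z=88.50 A=0.00 X=8.01
t=2.79: Z=102.18 A=0.00 X=5.87
t=3.48: Z=116.79 A=0.00 X=4.32
t=4.18: Z=133.05 A=0.00 X=3.16
t=4.88: Z=151.09 A=0.00 X=2.32
t=5.57: Z=170.89 A=0.00 X=1.70
t=6.27: Z=193.38 A=0.00 X=1.25
Rates at T: R1=33.4549, R2=0.0000, R3=0.0000, R4=0.0000, R5=0.5552
dx/dt at T (Σ net stoichiometry × rate): Z=+34.0101, A=-0.0000, X=-0.5552
Largest |dx/dt| is |+34.0101| (Z) ≥ 0.05 → not steady.

Steady state at T: no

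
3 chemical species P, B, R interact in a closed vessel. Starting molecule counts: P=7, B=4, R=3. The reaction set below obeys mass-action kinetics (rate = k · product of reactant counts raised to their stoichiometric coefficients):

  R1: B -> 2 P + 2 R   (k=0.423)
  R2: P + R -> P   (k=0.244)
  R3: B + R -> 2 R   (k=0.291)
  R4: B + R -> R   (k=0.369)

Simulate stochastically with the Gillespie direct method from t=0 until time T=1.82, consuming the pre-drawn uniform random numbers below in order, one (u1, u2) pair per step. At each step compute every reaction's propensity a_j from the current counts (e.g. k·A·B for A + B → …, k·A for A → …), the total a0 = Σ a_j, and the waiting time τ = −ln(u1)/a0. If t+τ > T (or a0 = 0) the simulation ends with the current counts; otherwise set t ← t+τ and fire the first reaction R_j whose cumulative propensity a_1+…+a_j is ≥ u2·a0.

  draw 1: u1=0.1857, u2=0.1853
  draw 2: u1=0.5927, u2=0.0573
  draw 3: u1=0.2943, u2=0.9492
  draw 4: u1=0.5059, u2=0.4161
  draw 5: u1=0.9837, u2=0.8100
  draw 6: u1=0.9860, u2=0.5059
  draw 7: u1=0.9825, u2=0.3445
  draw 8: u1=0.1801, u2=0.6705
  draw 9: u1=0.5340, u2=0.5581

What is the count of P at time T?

P at T = 9

t=0.000: P=7 B=4 R=3
Draw 1: a1=1.692, a2=5.124, a3=3.492, a4=4.428, a0=14.736; τ=−ln(0.1857)/14.736=0.114 → t=0.114; u2·a0=0.1853·14.736=2.731; a1=1.692 < 2.731 ≤ a1+a2=6.816 → R2 fires; P=7 B=4 R=2
Draw 2: a1=1.692, a2=3.416, a3=2.328, a4=2.952, a0=10.388; τ=−ln(0.5927)/10.388=0.050 → t=0.165; u2·a0=0.0573·10.388=0.595 ≤ a1=1.692 → R1 fires; P=9 B=3 R=4
Draw 3: a1=1.269, a2=8.784, a3=3.492, a4=4.428, a0=17.973; τ=−ln(0.2943)/17.973=0.068 → t=0.233; u2·a0=0.9492·17.973=17.060; a1+…+a3=13.545 < 17.060 ≤ a1+…+a4=17.973 → R4 fires; P=9 B=2 R=4
Draw 4: a1=0.846, a2=8.784, a3=2.328, a4=2.952, a0=14.910; τ=−ln(0.5059)/14.910=0.046 → t=0.278; u2·a0=0.4161·14.910=6.204; a1=0.846 < 6.204 ≤ a1+a2=9.630 → R2 fires; P=9 B=2 R=3
Draw 5: a1=0.846, a2=6.588, a3=1.746, a4=2.214, a0=11.394; τ=−ln(0.9837)/11.394=0.001 → t=0.280; u2·a0=0.8100·11.394=9.229; a1+…+a3=9.180 < 9.229 ≤ a1+…+a4=11.394 → R4 fires; P=9 B=1 R=3
Draw 6: a1=0.423, a2=6.588, a3=0.873, a4=1.107, a0=8.991; τ=−ln(0.9860)/8.991=0.002 → t=0.281; u2·a0=0.5059·8.991=4.549; a1=0.423 < 4.549 ≤ a1+a2=7.011 → R2 fires; P=9 B=1 R=2
Draw 7: a1=0.423, a2=4.392, a3=0.582, a4=0.738, a0=6.135; τ=−ln(0.9825)/6.135=0.003 → t=0.284; u2·a0=0.3445·6.135=2.114; a1=0.423 < 2.114 ≤ a1+a2=4.815 → R2 fires; P=9 B=1 R=1
Draw 8: a1=0.423, a2=2.196, a3=0.291, a4=0.369, a0=3.279; τ=−ln(0.1801)/3.279=0.523 → t=0.807; u2·a0=0.6705·3.279=2.199; a1=0.423 < 2.199 ≤ a1+a2=2.619 → R2 fires; P=9 B=1 R=0
Draw 9: a1=0.423, a2=0.000, a3=0.000, a4=0.000, a0=0.423; τ=−ln(0.5340)/0.423=1.483 → t=2.290 > T=1.82: stop.
Read off P at T=1.82: 9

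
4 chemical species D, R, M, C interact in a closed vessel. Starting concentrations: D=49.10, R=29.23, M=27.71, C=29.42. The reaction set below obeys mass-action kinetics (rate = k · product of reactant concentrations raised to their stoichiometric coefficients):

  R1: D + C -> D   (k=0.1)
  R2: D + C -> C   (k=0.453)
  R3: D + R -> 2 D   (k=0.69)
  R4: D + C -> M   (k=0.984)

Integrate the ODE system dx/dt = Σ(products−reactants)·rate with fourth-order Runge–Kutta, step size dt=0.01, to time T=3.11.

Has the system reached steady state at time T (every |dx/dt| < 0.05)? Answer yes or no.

Steady state at T: yes

RK4 with dt=0.01: 311 steps to T=3.11. Trajectory (selected grid times):
t=0.00: D=49.10 R=29.23 M=27.71 C=29.42
t=0.35: D=39.33 R=0.00 M=54.42 C=0.00
t=0.69: D=39.33 R=0.00 M=54.42 C=0.00
t=1.04: D=39.33 R=0.00 M=54.42 C=0.00
t=1.38: D=39.33 R=0.00 M=54.42 C=0.00
t=1.73: D=39.33 R=0.00 M=54.42 C=0.00
t=2.07: D=39.33 R=0.00 M=54.42 C=0.00
t=2.42: D=39.33 R=0.00 M=54.42 C=0.00
t=2.76: D=39.33 R=0.00 M=54.42 C=0.00
t=3.11: D=39.33 R=0.00 M=54.42 C=0.00
Rates at T: R1=0.0000, R2=0.0000, R3=0.0000, R4=0.0000
dx/dt at T (Σ net stoichiometry × rate): D=+0.0000, R=-0.0000, M=+0.0000, C=-0.0000
Largest |dx/dt| is |+0.0000| (D) < 0.05 → steady.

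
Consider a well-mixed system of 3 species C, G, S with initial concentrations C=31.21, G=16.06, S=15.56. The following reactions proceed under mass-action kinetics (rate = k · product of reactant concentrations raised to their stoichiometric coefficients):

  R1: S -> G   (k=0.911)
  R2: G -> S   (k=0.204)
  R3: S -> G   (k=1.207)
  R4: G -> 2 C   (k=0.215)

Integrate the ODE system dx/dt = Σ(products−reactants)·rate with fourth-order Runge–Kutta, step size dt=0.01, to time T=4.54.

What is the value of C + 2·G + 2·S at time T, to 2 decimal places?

Check how each reaction changes W = C + 2·G + 2·S (weight of products minus weight of reactants):
R1: S -> G: (2·1) − (2·1) = 2 − 2 = 0
R2: G -> S: (2·1) − (2·1) = 2 − 2 = 0
R3: S -> G: (2·1) − (2·1) = 2 − 2 = 0
R4: G -> 2 C: (1·2) − (2·1) = 2 − 2 = 0
Every reaction leaves W unchanged, so W is conserved and no simulation is needed: W(T) = W(0) = 31.21 + 2·16.06 + 2·15.56 = 94.45

Value at T = 94.45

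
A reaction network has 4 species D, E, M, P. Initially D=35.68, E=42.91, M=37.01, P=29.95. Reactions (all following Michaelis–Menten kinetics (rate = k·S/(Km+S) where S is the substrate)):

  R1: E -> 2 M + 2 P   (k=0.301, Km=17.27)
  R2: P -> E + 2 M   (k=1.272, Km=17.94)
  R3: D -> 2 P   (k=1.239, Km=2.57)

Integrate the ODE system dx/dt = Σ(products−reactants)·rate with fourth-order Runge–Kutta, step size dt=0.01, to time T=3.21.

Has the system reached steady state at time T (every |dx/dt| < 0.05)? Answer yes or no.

Steady state at T: no

RK4 with dt=0.01: 321 steps to T=3.21. Trajectory (selected grid times):
t=0.00: D=35.68 E=42.91 M=37.01 P=29.95
t=0.36: D=35.26 E=43.12 M=37.74 P=30.65
t=0.71: D=34.86 E=43.33 M=38.45 P=31.33
t=1.07: D=34.44 E=43.54 M=39.19 P=32.02
t=1.43: D=34.03 E=43.76 M=39.94 P=32.71
t=1.78: D=33.63 E=43.97 M=40.67 P=33.38
t=2.14: D=33.21 E=44.19 M=41.42 P=34.06
t=2.50: D=32.80 E=44.42 M=42.18 P=34.75
t=2.85: D=32.40 E=44.63 M=42.92 P=35.41
t=3.21: D=31.98 E=44.86 M=43.69 P=36.08
Rates at T: R1=0.2173, R2=0.8496, R3=1.1468
dx/dt at T (Σ net stoichiometry × rate): D=-1.1468, E=+0.6323, M=+2.1339, P=+1.8788
Largest |dx/dt| is |+2.1339| (M) ≥ 0.05 → not steady.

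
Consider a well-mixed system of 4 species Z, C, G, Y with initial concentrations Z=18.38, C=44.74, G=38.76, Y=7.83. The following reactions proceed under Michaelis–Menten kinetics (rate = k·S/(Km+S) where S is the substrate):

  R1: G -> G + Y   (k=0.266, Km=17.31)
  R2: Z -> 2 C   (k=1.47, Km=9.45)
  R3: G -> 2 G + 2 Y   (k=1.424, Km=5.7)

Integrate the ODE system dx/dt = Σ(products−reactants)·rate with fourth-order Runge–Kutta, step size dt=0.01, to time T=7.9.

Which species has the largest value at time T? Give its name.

Dominant species at T: C

RK4 with dt=0.01: 790 steps to T=7.9. Trajectory (selected grid times):
t=0.00: Z=18.38 C=44.74 G=38.76 Y=7.83
t=0.88: Z=17.53 C=46.43 G=39.85 Y=10.18
t=1.76: Z=16.70 C=48.10 G=40.95 Y=12.54
t=2.63: Z=15.89 C=49.72 G=42.04 Y=14.88
t=3.51: Z=15.09 C=51.33 G=43.15 Y=17.26
t=4.39: Z=14.30 C=52.90 G=44.26 Y=19.64
t=5.27: Z=13.53 C=54.44 G=45.37 Y=22.04
t=6.14: Z=12.78 C=55.93 G=46.47 Y=24.41
t=7.02: Z=12.05 C=57.40 G=47.59 Y=26.82
t=7.90: Z=11.33 C=58.83 G=48.71 Y=29.23
At T=7.9: Z=11.33 C=58.83 G=48.71 Y=29.23; the largest is C.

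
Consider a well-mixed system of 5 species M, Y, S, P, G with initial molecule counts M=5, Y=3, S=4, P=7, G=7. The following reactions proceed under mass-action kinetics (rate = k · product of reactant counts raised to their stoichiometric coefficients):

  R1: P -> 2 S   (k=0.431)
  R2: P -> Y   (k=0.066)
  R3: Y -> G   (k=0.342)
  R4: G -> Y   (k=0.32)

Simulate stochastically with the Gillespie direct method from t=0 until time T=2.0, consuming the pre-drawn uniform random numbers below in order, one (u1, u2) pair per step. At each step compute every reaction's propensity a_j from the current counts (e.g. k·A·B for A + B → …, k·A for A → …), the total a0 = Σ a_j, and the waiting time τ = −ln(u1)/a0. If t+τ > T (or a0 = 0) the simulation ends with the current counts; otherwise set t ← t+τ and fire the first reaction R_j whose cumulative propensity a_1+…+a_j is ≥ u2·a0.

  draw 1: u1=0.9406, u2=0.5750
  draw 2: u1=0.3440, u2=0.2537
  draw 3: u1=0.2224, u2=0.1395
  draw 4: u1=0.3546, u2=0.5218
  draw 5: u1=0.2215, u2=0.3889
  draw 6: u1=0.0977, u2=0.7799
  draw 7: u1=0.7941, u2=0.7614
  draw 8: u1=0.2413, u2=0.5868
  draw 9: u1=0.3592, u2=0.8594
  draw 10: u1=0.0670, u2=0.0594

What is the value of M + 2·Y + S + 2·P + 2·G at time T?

Value at T = 43

Check how each reaction changes W = M + 2·Y + S + 2·P + 2·G (weight of products minus weight of reactants):
R1: P -> 2 S: (1·2) − (2·1) = 2 − 2 = 0
R2: P -> Y: (2·1) − (2·1) = 2 − 2 = 0
R3: Y -> G: (2·1) − (2·1) = 2 − 2 = 0
R4: G -> Y: (2·1) − (2·1) = 2 − 2 = 0
Every reaction leaves W unchanged, so W is conserved and no simulation is needed: W(T) = W(0) = 5 + 2·3 + 4 + 2·7 + 2·7 = 43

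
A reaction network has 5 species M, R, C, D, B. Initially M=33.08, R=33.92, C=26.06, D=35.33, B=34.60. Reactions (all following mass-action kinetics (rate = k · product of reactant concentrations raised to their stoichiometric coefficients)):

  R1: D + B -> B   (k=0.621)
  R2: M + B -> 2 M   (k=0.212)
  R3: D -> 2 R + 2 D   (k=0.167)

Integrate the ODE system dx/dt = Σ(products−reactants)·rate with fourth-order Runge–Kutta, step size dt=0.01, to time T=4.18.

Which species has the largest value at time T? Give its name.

RK4 with dt=0.01: 418 steps to T=4.18. Trajectory (selected grid times):
t=0.00: M=33.08 R=33.92 C=26.06 D=35.33 B=34.60
t=0.46: M=67.58 R=35.12 C=26.06 D=4.71 B=0.10
t=0.93: M=67.68 R=35.88 C=26.06 D=5.07 B=0.00
t=1.39: M=67.68 R=36.69 C=26.06 D=5.47 B=0.00
t=1.86: M=67.68 R=37.59 C=26.06 D=5.92 B=0.00
t=2.32: M=67.68 R=38.53 C=26.06 D=6.39 B=0.00
t=2.79: M=67.68 R=39.57 C=26.06 D=6.92 B=0.00
t=3.25: M=67.68 R=40.68 C=26.06 D=7.47 B=0.00
t=3.72: M=67.68 R=41.90 C=26.06 D=8.08 B=0.00
t=4.18: M=67.68 R=43.19 C=26.06 D=8.72 B=0.00
At T=4.18: M=67.68 R=43.19 C=26.06 D=8.72 B=0.00; the largest is M.

Dominant species at T: M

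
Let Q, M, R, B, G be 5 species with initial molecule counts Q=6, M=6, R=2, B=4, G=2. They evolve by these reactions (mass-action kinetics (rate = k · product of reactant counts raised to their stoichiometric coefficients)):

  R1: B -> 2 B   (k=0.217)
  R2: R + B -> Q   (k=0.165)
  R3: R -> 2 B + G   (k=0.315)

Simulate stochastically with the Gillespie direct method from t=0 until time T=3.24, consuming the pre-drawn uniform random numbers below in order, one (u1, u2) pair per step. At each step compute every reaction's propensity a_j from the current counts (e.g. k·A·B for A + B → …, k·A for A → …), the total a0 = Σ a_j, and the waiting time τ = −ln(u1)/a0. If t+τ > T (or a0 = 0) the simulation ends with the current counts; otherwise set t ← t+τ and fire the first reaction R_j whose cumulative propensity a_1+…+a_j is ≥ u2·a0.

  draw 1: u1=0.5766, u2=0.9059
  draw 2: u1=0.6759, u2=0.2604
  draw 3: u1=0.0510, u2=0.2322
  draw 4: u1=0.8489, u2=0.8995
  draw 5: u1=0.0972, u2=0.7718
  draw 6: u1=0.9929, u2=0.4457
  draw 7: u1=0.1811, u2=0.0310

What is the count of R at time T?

R at T = 0

t=0.000: Q=6 M=6 R=2 B=4 G=2
Draw 1: a1=0.868, a2=1.320, a3=0.630, a0=2.818; τ=−ln(0.5766)/2.818=0.195 → t=0.195; u2·a0=0.9059·2.818=2.553; a1+a2=2.188 < 2.553 ≤ a1+…+a3=2.818 → R3 fires; Q=6 M=6 R=1 B=6 G=3
Draw 2: a1=1.302, a2=0.990, a3=0.315, a0=2.607; τ=−ln(0.6759)/2.607=0.150 → t=0.346; u2·a0=0.2604·2.607=0.679 ≤ a1=1.302 → R1 fires; Q=6 M=6 R=1 B=7 G=3
Draw 3: a1=1.519, a2=1.155, a3=0.315, a0=2.989; τ=−ln(0.0510)/2.989=0.996 → t=1.341; u2·a0=0.2322·2.989=0.694 ≤ a1=1.519 → R1 fires; Q=6 M=6 R=1 B=8 G=3
Draw 4: a1=1.736, a2=1.320, a3=0.315, a0=3.371; τ=−ln(0.8489)/3.371=0.049 → t=1.390; u2·a0=0.8995·3.371=3.032; a1=1.736 < 3.032 ≤ a1+a2=3.056 → R2 fires; Q=7 M=6 R=0 B=7 G=3
Draw 5: a1=1.519, a2=0.000, a3=0.000, a0=1.519; τ=−ln(0.0972)/1.519=1.535 → t=2.924; u2·a0=0.7718·1.519=1.172 ≤ a1=1.519 → R1 fires; Q=7 M=6 R=0 B=8 G=3
Draw 6: a1=1.736, a2=0.000, a3=0.000, a0=1.736; τ=−ln(0.9929)/1.736=0.004 → t=2.929; u2·a0=0.4457·1.736=0.774 ≤ a1=1.736 → R1 fires; Q=7 M=6 R=0 B=9 G=3
Draw 7: a1=1.953, a2=0.000, a3=0.000, a0=1.953; τ=−ln(0.1811)/1.953=0.875 → t=3.803 > T=3.24: stop.
Read off R at T=3.24: 0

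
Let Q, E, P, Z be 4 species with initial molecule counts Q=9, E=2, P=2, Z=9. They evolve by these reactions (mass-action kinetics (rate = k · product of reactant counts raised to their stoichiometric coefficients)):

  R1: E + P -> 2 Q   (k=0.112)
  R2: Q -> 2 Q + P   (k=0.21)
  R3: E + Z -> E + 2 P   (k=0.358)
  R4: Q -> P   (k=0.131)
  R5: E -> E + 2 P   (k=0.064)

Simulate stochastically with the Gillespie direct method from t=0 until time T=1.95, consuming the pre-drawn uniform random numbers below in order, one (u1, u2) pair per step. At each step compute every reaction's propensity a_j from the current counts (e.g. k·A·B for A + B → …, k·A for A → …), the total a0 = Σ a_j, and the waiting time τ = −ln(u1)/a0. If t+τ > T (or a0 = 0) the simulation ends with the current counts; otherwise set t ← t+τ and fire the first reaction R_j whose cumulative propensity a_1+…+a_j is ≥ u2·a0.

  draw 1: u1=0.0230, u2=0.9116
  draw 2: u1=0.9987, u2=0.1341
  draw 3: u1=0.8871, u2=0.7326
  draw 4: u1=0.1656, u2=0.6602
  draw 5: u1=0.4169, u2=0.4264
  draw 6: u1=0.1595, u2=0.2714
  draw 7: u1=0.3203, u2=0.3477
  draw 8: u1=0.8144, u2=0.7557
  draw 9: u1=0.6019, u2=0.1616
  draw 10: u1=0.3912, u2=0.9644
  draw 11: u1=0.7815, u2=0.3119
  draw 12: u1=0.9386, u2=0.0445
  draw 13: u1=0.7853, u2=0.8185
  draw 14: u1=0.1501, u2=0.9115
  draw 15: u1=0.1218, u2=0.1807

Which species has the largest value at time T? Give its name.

Dominant species at T: P

t=0.000: Q=9 E=2 P=2 Z=9
Draw 1: a1=0.448, a2=1.890, a3=6.444, a4=1.179, a5=0.128, a0=10.089; τ=−ln(0.0230)/10.089=0.374 → t=0.374; u2·a0=0.9116·10.089=9.197; a1+…+a3=8.782 < 9.197 ≤ a1+…+a4=9.961 → R4 fires; Q=8 E=2 P=3 Z=9
Draw 2: a1=0.672, a2=1.680, a3=6.444, a4=1.048, a5=0.128, a0=9.972; τ=−ln(0.9987)/9.972=0.000 → t=0.374; u2·a0=0.1341·9.972=1.337; a1=0.672 < 1.337 ≤ a1+a2=2.352 → R2 fires; Q=9 E=2 P=4 Z=9
Draw 3: a1=0.896, a2=1.890, a3=6.444, a4=1.179, a5=0.128, a0=10.537; τ=−ln(0.8871)/10.537=0.011 → t=0.385; u2·a0=0.7326·10.537=7.719; a1+a2=2.786 < 7.719 ≤ a1+…+a3=9.230 → R3 fires; Q=9 E=2 P=6 Z=8
Draw 4: a1=1.344, a2=1.890, a3=5.728, a4=1.179, a5=0.128, a0=10.269; τ=−ln(0.1656)/10.269=0.175 → t=0.561; u2·a0=0.6602·10.269=6.780; a1+a2=3.234 < 6.780 ≤ a1+…+a3=8.962 → R3 fires; Q=9 E=2 P=8 Z=7
Draw 5: a1=1.792, a2=1.890, a3=5.012, a4=1.179, a5=0.128, a0=10.001; τ=−ln(0.4169)/10.001=0.087 → t=0.648; u2·a0=0.4264·10.001=4.264; a1+a2=3.682 < 4.264 ≤ a1+…+a3=8.694 → R3 fires; Q=9 E=2 P=10 Z=6
Draw 6: a1=2.240, a2=1.890, a3=4.296, a4=1.179, a5=0.128, a0=9.733; τ=−ln(0.1595)/9.733=0.189 → t=0.837; u2·a0=0.2714·9.733=2.642; a1=2.240 < 2.642 ≤ a1+a2=4.130 → R2 fires; Q=10 E=2 P=11 Z=6
Draw 7: a1=2.464, a2=2.100, a3=4.296, a4=1.310, a5=0.128, a0=10.298; τ=−ln(0.3203)/10.298=0.111 → t=0.947; u2·a0=0.3477·10.298=3.581; a1=2.464 < 3.581 ≤ a1+a2=4.564 → R2 fires; Q=11 E=2 P=12 Z=6
Draw 8: a1=2.688, a2=2.310, a3=4.296, a4=1.441, a5=0.128, a0=10.863; τ=−ln(0.8144)/10.863=0.019 → t=0.966; u2·a0=0.7557·10.863=8.209; a1+a2=4.998 < 8.209 ≤ a1+…+a3=9.294 → R3 fires; Q=11 E=2 P=14 Z=5
Draw 9: a1=3.136, a2=2.310, a3=3.580, a4=1.441, a5=0.128, a0=10.595; τ=−ln(0.6019)/10.595=0.048 → t=1.014; u2·a0=0.1616·10.595=1.712 ≤ a1=3.136 → R1 fires; Q=13 E=1 P=13 Z=5
Draw 10: a1=1.456, a2=2.730, a3=1.790, a4=1.703, a5=0.064, a0=7.743; τ=−ln(0.3912)/7.743=0.121 → t=1.135; u2·a0=0.9644·7.743=7.467; a1+…+a3=5.976 < 7.467 ≤ a1+…+a4=7.679 → R4 fires; Q=12 E=1 P=14 Z=5
Draw 11: a1=1.568, a2=2.520, a3=1.790, a4=1.572, a5=0.064, a0=7.514; τ=−ln(0.7815)/7.514=0.033 → t=1.168; u2·a0=0.3119·7.514=2.344; a1=1.568 < 2.344 ≤ a1+a2=4.088 → R2 fires; Q=13 E=1 P=15 Z=5
Draw 12: a1=1.680, a2=2.730, a3=1.790, a4=1.703, a5=0.064, a0=7.967; τ=−ln(0.9386)/7.967=0.008 → t=1.176; u2·a0=0.0445·7.967=0.355 ≤ a1=1.680 → R1 fires; Q=15 E=0 P=14 Z=5
Draw 13: a1=0.000, a2=3.150, a3=0.000, a4=1.965, a5=0.000, a0=5.115; τ=−ln(0.7853)/5.115=0.047 → t=1.223; u2·a0=0.8185·5.115=4.187; a1+…+a3=3.150 < 4.187 ≤ a1+…+a4=5.115 → R4 fires; Q=14 E=0 P=15 Z=5
Draw 14: a1=0.000, a2=2.940, a3=0.000, a4=1.834, a5=0.000, a0=4.774; τ=−ln(0.1501)/4.774=0.397 → t=1.620; u2·a0=0.9115·4.774=4.352; a1+…+a3=2.940 < 4.352 ≤ a1+…+a4=4.774 → R4 fires; Q=13 E=0 P=16 Z=5
Draw 15: a1=0.000, a2=2.730, a3=0.000, a4=1.703, a5=0.000, a0=4.433; τ=−ln(0.1218)/4.433=0.475 → t=2.095 > T=1.95: stop.
At T=1.95: Q=13 E=0 P=16 Z=5; the largest is P.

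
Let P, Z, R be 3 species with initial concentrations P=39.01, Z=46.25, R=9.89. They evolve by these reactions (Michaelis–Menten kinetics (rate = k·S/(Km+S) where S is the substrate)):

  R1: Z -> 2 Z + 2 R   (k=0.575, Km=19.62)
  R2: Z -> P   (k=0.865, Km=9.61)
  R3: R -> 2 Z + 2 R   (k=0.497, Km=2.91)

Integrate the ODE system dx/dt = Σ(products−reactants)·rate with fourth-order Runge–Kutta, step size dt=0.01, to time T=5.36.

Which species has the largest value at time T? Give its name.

RK4 with dt=0.01: 536 steps to T=5.36. Trajectory (selected grid times):
t=0.00: P=39.01 Z=46.25 R=9.89
t=0.60: P=39.44 Z=46.53 R=10.61
t=1.19: P=39.86 Z=46.81 R=11.32
t=1.79: P=40.29 Z=47.10 R=12.04
t=2.38: P=40.72 Z=47.39 R=12.76
t=2.98: P=41.15 Z=47.69 R=13.49
t=3.57: P=41.57 Z=47.99 R=14.21
t=4.17: P=42.01 Z=48.30 R=14.95
t=4.76: P=42.43 Z=48.61 R=15.68
t=5.36: P=42.87 Z=48.92 R=16.43
At T=5.36: P=42.87 Z=48.92 R=16.43; the largest is Z.

Dominant species at T: Z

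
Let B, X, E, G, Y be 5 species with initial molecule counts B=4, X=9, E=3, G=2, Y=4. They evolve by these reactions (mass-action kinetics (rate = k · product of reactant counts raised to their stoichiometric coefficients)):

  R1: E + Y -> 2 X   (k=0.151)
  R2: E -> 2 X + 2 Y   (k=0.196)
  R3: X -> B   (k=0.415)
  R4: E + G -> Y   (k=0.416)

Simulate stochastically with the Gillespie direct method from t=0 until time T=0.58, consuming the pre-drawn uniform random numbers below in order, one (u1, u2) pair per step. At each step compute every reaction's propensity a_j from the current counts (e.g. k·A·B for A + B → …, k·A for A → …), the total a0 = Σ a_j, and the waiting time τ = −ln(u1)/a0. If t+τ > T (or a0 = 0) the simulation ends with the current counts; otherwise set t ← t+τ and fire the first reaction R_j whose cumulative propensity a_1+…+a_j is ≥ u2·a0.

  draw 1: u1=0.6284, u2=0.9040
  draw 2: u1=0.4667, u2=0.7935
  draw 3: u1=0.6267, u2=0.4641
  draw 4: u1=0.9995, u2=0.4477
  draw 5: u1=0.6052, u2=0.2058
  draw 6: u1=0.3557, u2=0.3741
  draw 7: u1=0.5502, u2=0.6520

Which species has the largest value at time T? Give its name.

Dominant species at T: B

t=0.000: B=4 X=9 E=3 G=2 Y=4
Draw 1: a1=1.812, a2=0.588, a3=3.735, a4=2.496, a0=8.631; τ=−ln(0.6284)/8.631=0.054 → t=0.054; u2·a0=0.9040·8.631=7.802; a1+…+a3=6.135 < 7.802 ≤ a1+…+a4=8.631 → R4 fires; B=4 X=9 E=2 G=1 Y=5
Draw 2: a1=1.510, a2=0.392, a3=3.735, a4=0.832, a0=6.469; τ=−ln(0.4667)/6.469=0.118 → t=0.172; u2·a0=0.7935·6.469=5.133; a1+a2=1.902 < 5.133 ≤ a1+…+a3=5.637 → R3 fires; B=5 X=8 E=2 G=1 Y=5
Draw 3: a1=1.510, a2=0.392, a3=3.320, a4=0.832, a0=6.054; τ=−ln(0.6267)/6.054=0.077 → t=0.249; u2·a0=0.4641·6.054=2.810; a1+a2=1.902 < 2.810 ≤ a1+…+a3=5.222 → R3 fires; B=6 X=7 E=2 G=1 Y=5
Draw 4: a1=1.510, a2=0.392, a3=2.905, a4=0.832, a0=5.639; τ=−ln(0.9995)/5.639=0.000 → t=0.249; u2·a0=0.4477·5.639=2.525; a1+a2=1.902 < 2.525 ≤ a1+…+a3=4.807 → R3 fires; B=7 X=6 E=2 G=1 Y=5
Draw 5: a1=1.510, a2=0.392, a3=2.490, a4=0.832, a0=5.224; τ=−ln(0.6052)/5.224=0.096 → t=0.345; u2·a0=0.2058·5.224=1.075 ≤ a1=1.510 → R1 fires; B=7 X=8 E=1 G=1 Y=4
Draw 6: a1=0.604, a2=0.196, a3=3.320, a4=0.416, a0=4.536; τ=−ln(0.3557)/4.536=0.228 → t=0.573; u2·a0=0.3741·4.536=1.697; a1+a2=0.800 < 1.697 ≤ a1+…+a3=4.120 → R3 fires; B=8 X=7 E=1 G=1 Y=4
Draw 7: a1=0.604, a2=0.196, a3=2.905, a4=0.416, a0=4.121; τ=−ln(0.5502)/4.121=0.145 → t=0.718 > T=0.58: stop.
At T=0.58: B=8 X=7 E=1 G=1 Y=4; the largest is B.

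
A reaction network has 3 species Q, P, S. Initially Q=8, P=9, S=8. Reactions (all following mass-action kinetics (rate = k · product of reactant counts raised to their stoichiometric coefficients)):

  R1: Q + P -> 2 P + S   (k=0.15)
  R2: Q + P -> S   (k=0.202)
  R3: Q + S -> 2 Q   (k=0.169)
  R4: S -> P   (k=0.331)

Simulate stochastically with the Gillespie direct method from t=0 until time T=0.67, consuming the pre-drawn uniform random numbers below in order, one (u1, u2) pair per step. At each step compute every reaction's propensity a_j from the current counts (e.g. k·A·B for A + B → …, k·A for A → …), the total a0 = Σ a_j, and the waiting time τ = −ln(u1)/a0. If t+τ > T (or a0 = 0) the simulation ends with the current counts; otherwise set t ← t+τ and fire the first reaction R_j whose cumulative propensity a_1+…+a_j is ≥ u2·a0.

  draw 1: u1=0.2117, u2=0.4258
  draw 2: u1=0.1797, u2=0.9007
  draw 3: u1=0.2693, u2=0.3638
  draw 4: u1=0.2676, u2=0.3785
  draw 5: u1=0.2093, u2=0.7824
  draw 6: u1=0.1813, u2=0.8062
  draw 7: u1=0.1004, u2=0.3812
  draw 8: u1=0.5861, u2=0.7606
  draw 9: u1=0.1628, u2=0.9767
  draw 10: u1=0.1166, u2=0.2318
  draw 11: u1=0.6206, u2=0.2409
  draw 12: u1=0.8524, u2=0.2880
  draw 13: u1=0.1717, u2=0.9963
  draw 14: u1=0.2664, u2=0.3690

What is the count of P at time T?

P at T = 8

t=0.000: Q=8 P=9 S=8
Draw 1: a1=10.800, a2=14.544, a3=10.816, a4=2.648, a0=38.808; τ=−ln(0.2117)/38.808=0.040 → t=0.040; u2·a0=0.4258·38.808=16.524; a1=10.800 < 16.524 ≤ a1+a2=25.344 → R2 fires; Q=7 P=8 S=9
Draw 2: a1=8.400, a2=11.312, a3=10.647, a4=2.979, a0=33.338; τ=−ln(0.1797)/33.338=0.051 → t=0.091; u2·a0=0.9007·33.338=30.028; a1+a2=19.712 < 30.028 ≤ a1+…+a3=30.359 → R3 fires; Q=8 P=8 S=8
Draw 3: a1=9.600, a2=12.928, a3=10.816, a4=2.648, a0=35.992; τ=−ln(0.2693)/35.992=0.036 → t=0.128; u2·a0=0.3638·35.992=13.094; a1=9.600 < 13.094 ≤ a1+a2=22.528 → R2 fires; Q=7 P=7 S=9
Draw 4: a1=7.350, a2=9.898, a3=10.647, a4=2.979, a0=30.874; τ=−ln(0.2676)/30.874=0.043 → t=0.171; u2·a0=0.3785·30.874=11.686; a1=7.350 < 11.686 ≤ a1+a2=17.248 → R2 fires; Q=6 P=6 S=10
Draw 5: a1=5.400, a2=7.272, a3=10.140, a4=3.310, a0=26.122; τ=−ln(0.2093)/26.122=0.060 → t=0.231; u2·a0=0.7824·26.122=20.438; a1+a2=12.672 < 20.438 ≤ a1+…+a3=22.812 → R3 fires; Q=7 P=6 S=9
Draw 6: a1=6.300, a2=8.484, a3=10.647, a4=2.979, a0=28.410; τ=−ln(0.1813)/28.410=0.060 → t=0.291; u2·a0=0.8062·28.410=22.904; a1+a2=14.784 < 22.904 ≤ a1+…+a3=25.431 → R3 fires; Q=8 P=6 S=8
Draw 7: a1=7.200, a2=9.696, a3=10.816, a4=2.648, a0=30.360; τ=−ln(0.1004)/30.360=0.076 → t=0.366; u2·a0=0.3812·30.360=11.573; a1=7.200 < 11.573 ≤ a1+a2=16.896 → R2 fires; Q=7 P=5 S=9
Draw 8: a1=5.250, a2=7.070, a3=10.647, a4=2.979, a0=25.946; τ=−ln(0.5861)/25.946=0.021 → t=0.387; u2·a0=0.7606·25.946=19.735; a1+a2=12.320 < 19.735 ≤ a1+…+a3=22.967 → R3 fires; Q=8 P=5 S=8
Draw 9: a1=6.000, a2=8.080, a3=10.816, a4=2.648, a0=27.544; τ=−ln(0.1628)/27.544=0.066 → t=0.453; u2·a0=0.9767·27.544=26.902; a1+…+a3=24.896 < 26.902 ≤ a1+…+a4=27.544 → R4 fires; Q=8 P=6 S=7
Draw 10: a1=7.200, a2=9.696, a3=9.464, a4=2.317, a0=28.677; τ=−ln(0.1166)/28.677=0.075 → t=0.528; u2·a0=0.2318·28.677=6.647 ≤ a1=7.200 → R1 fires; Q=7 P=7 S=8
Draw 11: a1=7.350, a2=9.898, a3=9.464, a4=2.648, a0=29.360; τ=−ln(0.6206)/29.360=0.016 → t=0.544; u2·a0=0.2409·29.360=7.073 ≤ a1=7.350 → R1 fires; Q=6 P=8 S=9
Draw 12: a1=7.200, a2=9.696, a3=9.126, a4=2.979, a0=29.001; τ=−ln(0.8524)/29.001=0.006 → t=0.550; u2·a0=0.2880·29.001=8.352; a1=7.200 < 8.352 ≤ a1+a2=16.896 → R2 fires; Q=5 P=7 S=10
Draw 13: a1=5.250, a2=7.070, a3=8.450, a4=3.310, a0=24.080; τ=−ln(0.1717)/24.080=0.073 → t=0.623; u2·a0=0.9963·24.080=23.991; a1+…+a3=20.770 < 23.991 ≤ a1+…+a4=24.080 → R4 fires; Q=5 P=8 S=9
Draw 14: a1=6.000, a2=8.080, a3=7.605, a4=2.979, a0=24.664; τ=−ln(0.2664)/24.664=0.054 → t=0.676 > T=0.67: stop.
Read off P at T=0.67: 8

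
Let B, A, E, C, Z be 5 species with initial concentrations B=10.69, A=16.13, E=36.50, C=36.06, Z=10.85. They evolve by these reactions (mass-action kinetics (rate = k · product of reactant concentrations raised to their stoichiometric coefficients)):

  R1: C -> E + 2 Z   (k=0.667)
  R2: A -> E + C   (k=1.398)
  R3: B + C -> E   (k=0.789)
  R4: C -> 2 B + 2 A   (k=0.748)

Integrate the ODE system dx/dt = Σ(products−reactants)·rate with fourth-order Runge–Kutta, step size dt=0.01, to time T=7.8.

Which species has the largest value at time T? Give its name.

Dominant species at T: E

RK4 with dt=0.01: 780 steps to T=7.8. Trajectory (selected grid times):
t=0.00: B=10.69 A=16.13 E=36.50 C=36.06 Z=10.85
t=0.87: B=1.90 A=15.09 E=95.16 C=9.42 Z=28.65
t=1.73: B=1.90 A=9.79 E=123.65 C=5.75 Z=37.11
t=2.60: B=1.90 A=6.22 E=141.91 C=3.64 Z=42.46
t=3.47: B=1.90 A=3.95 E=153.50 C=2.31 Z=45.86
t=4.33: B=1.90 A=2.52 E=160.79 C=1.48 Z=48.00
t=5.20: B=1.90 A=1.60 E=165.48 C=0.94 Z=49.37
t=6.07: B=1.90 A=1.02 E=168.46 C=0.59 Z=50.24
t=6.93: B=1.90 A=0.65 E=170.34 C=0.38 Z=50.79
t=7.80: B=1.90 A=0.41 E=171.54 C=0.24 Z=51.15
At T=7.8: B=1.90 A=0.41 E=171.54 C=0.24 Z=51.15; the largest is E.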